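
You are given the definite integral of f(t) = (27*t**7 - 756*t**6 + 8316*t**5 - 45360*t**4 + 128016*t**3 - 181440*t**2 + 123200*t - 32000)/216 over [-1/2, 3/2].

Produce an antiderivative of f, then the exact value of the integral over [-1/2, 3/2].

The substitution u = -t**2/4 + 2*t - 5/3 works: f is exactly (dF/du)*(du/dt) for that inner function.
F(t) = 4*(-t**2/4 + 2*t - 5/3)**4 is an antiderivative of f.
Check: d/dt[4*(-t**2/4 + 2*t - 5/3)**4] = t**7/8 - 7*t**6/2 + 77*t**5/2 - 210*t**4 + 1778*t**3/3 - 840*t**2 + 15400*t/27 - 4000/27, which equals f(t).
F(3/2) = 1874161/1327104; F(-1/2) = 294499921/1327104.
Integral = F(3/2) - F(-1/2) = -3048185/13824.

Antiderivative: F(t) = 4*(-t**2/4 + 2*t - 5/3)**4; value = -3048185/13824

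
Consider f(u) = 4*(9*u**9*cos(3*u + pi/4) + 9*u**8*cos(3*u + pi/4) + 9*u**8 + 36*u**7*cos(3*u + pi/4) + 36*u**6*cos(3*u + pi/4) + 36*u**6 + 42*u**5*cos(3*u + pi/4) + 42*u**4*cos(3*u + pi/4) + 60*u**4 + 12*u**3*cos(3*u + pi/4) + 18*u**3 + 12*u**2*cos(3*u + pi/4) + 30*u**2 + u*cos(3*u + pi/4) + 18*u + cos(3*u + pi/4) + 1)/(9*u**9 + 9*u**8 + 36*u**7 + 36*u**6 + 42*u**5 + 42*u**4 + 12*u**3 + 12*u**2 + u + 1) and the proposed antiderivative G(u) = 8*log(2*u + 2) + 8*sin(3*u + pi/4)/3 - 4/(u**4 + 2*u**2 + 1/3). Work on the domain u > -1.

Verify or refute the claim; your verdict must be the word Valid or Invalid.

Invalid: d/du[G] - f = (36*u**9*cos(3*u + pi/4) + 36*u**8*cos(3*u + pi/4) + 36*u**8 + 144*u**7*cos(3*u + pi/4) + 144*u**6*cos(3*u + pi/4) + 144*u**6 + 168*u**5*cos(3*u + pi/4) + 168*u**4*cos(3*u + pi/4) + 240*u**4 + 48*u**3*cos(3*u + pi/4) + 72*u**3 + 48*u**2*cos(3*u + pi/4) + 120*u**2 + 4*u*cos(3*u + pi/4) + 72*u + 4*cos(3*u + pi/4) + 4)/(9*u**9 + 9*u**8 + 36*u**7 + 36*u**6 + 42*u**5 + 42*u**4 + 12*u**3 + 12*u**2 + u + 1), which is not 0.

d/du[G] = (72*u**9*cos(3*u + pi/4) + 72*u**8*cos(3*u + pi/4) + 72*u**8 + 288*u**7*cos(3*u + pi/4) + 288*u**6*cos(3*u + pi/4) + 288*u**6 + 336*u**5*cos(3*u + pi/4) + 336*u**4*cos(3*u + pi/4) + 480*u**4 + 96*u**3*cos(3*u + pi/4) + 144*u**3 + 96*u**2*cos(3*u + pi/4) + 240*u**2 + 8*u*cos(3*u + pi/4) + 144*u + 8*cos(3*u + pi/4) + 8)/(9*u**9 + 9*u**8 + 36*u**7 + 36*u**6 + 42*u**5 + 42*u**4 + 12*u**3 + 12*u**2 + u + 1)
d/du[G] - f(u) = (36*u**9*cos(3*u + pi/4) + 36*u**8*cos(3*u + pi/4) + 36*u**8 + 144*u**7*cos(3*u + pi/4) + 144*u**6*cos(3*u + pi/4) + 144*u**6 + 168*u**5*cos(3*u + pi/4) + 168*u**4*cos(3*u + pi/4) + 240*u**4 + 48*u**3*cos(3*u + pi/4) + 72*u**3 + 48*u**2*cos(3*u + pi/4) + 120*u**2 + 4*u*cos(3*u + pi/4) + 72*u + 4*cos(3*u + pi/4) + 4)/(9*u**9 + 9*u**8 + 36*u**7 + 36*u**6 + 42*u**5 + 42*u**4 + 12*u**3 + 12*u**2 + u + 1) != 0.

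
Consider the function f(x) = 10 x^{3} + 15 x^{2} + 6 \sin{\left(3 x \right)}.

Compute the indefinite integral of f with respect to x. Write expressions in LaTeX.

Integrate term by term and add the pieces.
Check: d/dx[\frac{15 x^{4} + 30 x^{3} - 12 \cos{\left(3 x \right)} + 10}{6}] = 10 x^{3} + 15 x^{2} + 6 \sin{\left(3 x \right)} = f(x).

F(x) = \frac{15 x^{4} + 30 x^{3} - 12 \cos{\left(3 x \right)} + 10}{6} + C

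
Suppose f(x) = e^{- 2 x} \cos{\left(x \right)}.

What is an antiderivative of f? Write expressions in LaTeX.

An antiderivative is F(x) = \frac{e^{- 2 x} \sin{\left(x \right)}}{5} - \frac{2 e^{- 2 x} \cos{\left(x \right)}}{5}.

Differentiate the proposed F(x) back; it has to land on f(x) exactly.
Check: d/dx[\frac{e^{- 2 x} \sin{\left(x \right)}}{5} - \frac{2 e^{- 2 x} \cos{\left(x \right)}}{5}] = e^{- 2 x} \cos{\left(x \right)} = f(x).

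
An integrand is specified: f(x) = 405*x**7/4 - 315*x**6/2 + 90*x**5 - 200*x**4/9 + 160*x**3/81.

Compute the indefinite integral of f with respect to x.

F(x) = 5*x**4*(9*x - 4)**4/2592 + C

The substitution u = 3*x**2/2 - 2*x/3 works: f is exactly (dF/du)*(du/dx) for that inner function.
Check: d/dx[5*x**4*(9*x - 4)**4/2592] = 405*x**7/4 - 315*x**6/2 + 90*x**5 - 200*x**4/9 + 160*x**3/81 = f(x).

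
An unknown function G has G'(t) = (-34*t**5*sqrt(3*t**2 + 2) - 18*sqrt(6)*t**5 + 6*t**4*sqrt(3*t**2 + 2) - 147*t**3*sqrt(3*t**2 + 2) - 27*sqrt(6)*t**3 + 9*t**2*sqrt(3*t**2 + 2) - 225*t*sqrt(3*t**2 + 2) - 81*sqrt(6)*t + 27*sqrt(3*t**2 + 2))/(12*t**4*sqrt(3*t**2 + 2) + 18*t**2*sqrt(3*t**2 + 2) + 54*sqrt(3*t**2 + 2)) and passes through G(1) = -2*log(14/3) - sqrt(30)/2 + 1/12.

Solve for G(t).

G(t) = -17*t**2/12 + t/2 - 3*sqrt(2*t**2 + 4/3)/2 - 2*log(2*t**4/3 + t**2 + 3) + 1

Differentiate the proposed G(t) back; it has to land on the given G'(t).
A general antiderivative is -17*t**2/12 + t/2 - 3*sqrt(2*t**2 + 4/3)/2 - 2*log(2*t**4/3 + t**2 + 3) + 1 + C.
The condition gives C = -2*log(14/3) - sqrt(30)/2 + 1/12 - (-2*log(14/3) - sqrt(30)/2 + 1/12) = 0.
So G(t) = -17*t**2/12 + t/2 - 3*sqrt(2*t**2 + 4/3)/2 - 2*log(2*t**4/3 + t**2 + 3) + 1.
Check: d/dt[-17*t**2/12 + t/2 - 3*sqrt(2*t**2 + 4/3)/2 - 2*log(2*t**4/3 + t**2 + 3) + 1] = (-34*t**5*sqrt(3*t**2 + 2) - 18*sqrt(6)*t**5 + 6*t**4*sqrt(3*t**2 + 2) - 147*t**3*sqrt(3*t**2 + 2) - 27*sqrt(6)*t**3 + 9*t**2*sqrt(3*t**2 + 2) - 225*t*sqrt(3*t**2 + 2) - 81*sqrt(6)*t + 27*sqrt(3*t**2 + 2))/(12*t**4*sqrt(3*t**2 + 2) + 18*t**2*sqrt(3*t**2 + 2) + 54*sqrt(3*t**2 + 2)) = G'(t).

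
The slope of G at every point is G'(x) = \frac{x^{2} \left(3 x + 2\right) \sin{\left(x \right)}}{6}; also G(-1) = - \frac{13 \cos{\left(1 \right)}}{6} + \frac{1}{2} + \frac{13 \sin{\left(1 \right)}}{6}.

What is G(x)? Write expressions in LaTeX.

G(x) = - \frac{3 x^{3} \cos{\left(x \right)} - 9 x^{2} \sin{\left(x \right)} + 2 x^{2} \cos{\left(x \right)} - 4 x \sin{\left(x \right)} - 18 x \cos{\left(x \right)} + 18 \sin{\left(x \right)} - 4 \cos{\left(x \right)} - 3}{6}

Recover the given G'(x) by differentiating a candidate G(x); any mismatch rules it out.
A general antiderivative is - \frac{x^{3} \cos{\left(x \right)}}{2} + \frac{3 x^{2} \sin{\left(x \right)}}{2} - \frac{x^{2} \cos{\left(x \right)}}{3} + \frac{2 x \sin{\left(x \right)}}{3} + 3 x \cos{\left(x \right)} - 3 \sin{\left(x \right)} + \frac{2 \cos{\left(x \right)}}{3} + C.
The condition gives C = - \frac{13 \cos{\left(1 \right)}}{6} + \frac{1}{2} + \frac{13 \sin{\left(1 \right)}}{6} - (- \frac{13 \cos{\left(1 \right)}}{6} + \frac{13 \sin{\left(1 \right)}}{6}) = \frac{1}{2}.
So G(x) = - \frac{3 x^{3} \cos{\left(x \right)} - 9 x^{2} \sin{\left(x \right)} + 2 x^{2} \cos{\left(x \right)} - 4 x \sin{\left(x \right)} - 18 x \cos{\left(x \right)} + 18 \sin{\left(x \right)} - 4 \cos{\left(x \right)} - 3}{6}.
Check: d/dx[- \frac{3 x^{3} \cos{\left(x \right)} - 9 x^{2} \sin{\left(x \right)} + 2 x^{2} \cos{\left(x \right)} - 4 x \sin{\left(x \right)} - 18 x \cos{\left(x \right)} + 18 \sin{\left(x \right)} - 4 \cos{\left(x \right)} - 3}{6}] = \frac{x^{3} \sin{\left(x \right)}}{2} + \frac{x^{2} \sin{\left(x \right)}}{3}, which equals G'(x).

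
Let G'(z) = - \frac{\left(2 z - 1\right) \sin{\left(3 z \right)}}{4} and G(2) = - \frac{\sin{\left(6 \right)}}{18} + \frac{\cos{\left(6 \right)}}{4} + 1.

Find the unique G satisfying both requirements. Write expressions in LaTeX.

A first test for any G(z): its z-derivative must equal the given G'(z).
A general antiderivative is \frac{z \cos{\left(3 z \right)}}{6} - \frac{\sin{\left(3 z \right)}}{18} - \frac{\cos{\left(3 z \right)}}{12} + C.
The condition gives C = - \frac{\sin{\left(6 \right)}}{18} + \frac{\cos{\left(6 \right)}}{4} + 1 - (- \frac{\sin{\left(6 \right)}}{18} + \frac{\cos{\left(6 \right)}}{4}) = 1.
So G(z) = \frac{z \cos{\left(3 z \right)}}{6} - \frac{\sin{\left(3 z \right)}}{18} - \frac{\cos{\left(3 z \right)}}{12} + 1.
Check: d/dz[\frac{z \cos{\left(3 z \right)}}{6} - \frac{\sin{\left(3 z \right)}}{18} - \frac{\cos{\left(3 z \right)}}{12} + 1] = - \frac{z \sin{\left(3 z \right)}}{2} + \frac{\sin{\left(3 z \right)}}{4}, which equals G'(z).

G(z) = \frac{z \cos{\left(3 z \right)}}{6} - \frac{\sin{\left(3 z \right)}}{18} - \frac{\cos{\left(3 z \right)}}{12} + 1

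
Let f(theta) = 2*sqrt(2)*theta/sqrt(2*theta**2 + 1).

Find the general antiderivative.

f matches the chain-rule pattern g'(h)*h' with inner function h(theta) = theta**2 + 1/2; substituting u = h(theta) collapses the integral.
Check: d/dtheta[sqrt(2)*sqrt(2*theta**2 + 1)] = 2*sqrt(2)*theta/sqrt(2*theta**2 + 1) = f(theta).

F(theta) = sqrt(2)*sqrt(2*theta**2 + 1) + C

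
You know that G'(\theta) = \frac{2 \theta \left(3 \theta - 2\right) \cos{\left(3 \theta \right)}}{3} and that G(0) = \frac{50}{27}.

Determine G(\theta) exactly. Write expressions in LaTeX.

G(\theta) = \frac{2 \theta^{2} \sin{\left(3 \theta \right)}}{3} - \frac{4 \theta \sin{\left(3 \theta \right)}}{9} + \frac{4 \theta \cos{\left(3 \theta \right)}}{9} - \frac{4 \sin{\left(3 \theta \right)}}{27} - \frac{4 \cos{\left(3 \theta \right)}}{27} + 2

Recover the given G'(\theta) by differentiating a candidate G(\theta); any mismatch rules it out.
A general antiderivative is \frac{2 \theta^{2} \sin{\left(3 \theta \right)}}{3} - \frac{4 \theta \sin{\left(3 \theta \right)}}{9} + \frac{4 \theta \cos{\left(3 \theta \right)}}{9} - \frac{4 \sin{\left(3 \theta \right)}}{27} - \frac{4 \cos{\left(3 \theta \right)}}{27} + C.
The condition gives C = \frac{50}{27} - (- \frac{4}{27}) = 2.
So G(\theta) = \frac{2 \theta^{2} \sin{\left(3 \theta \right)}}{3} - \frac{4 \theta \sin{\left(3 \theta \right)}}{9} + \frac{4 \theta \cos{\left(3 \theta \right)}}{9} - \frac{4 \sin{\left(3 \theta \right)}}{27} - \frac{4 \cos{\left(3 \theta \right)}}{27} + 2.
Check: d/d\theta[\frac{2 \theta^{2} \sin{\left(3 \theta \right)}}{3} - \frac{4 \theta \sin{\left(3 \theta \right)}}{9} + \frac{4 \theta \cos{\left(3 \theta \right)}}{9} - \frac{4 \sin{\left(3 \theta \right)}}{27} - \frac{4 \cos{\left(3 \theta \right)}}{27} + 2] = 2 \theta^{2} \cos{\left(3 \theta \right)} - \frac{4 \theta \cos{\left(3 \theta \right)}}{3}, which equals G'(\theta).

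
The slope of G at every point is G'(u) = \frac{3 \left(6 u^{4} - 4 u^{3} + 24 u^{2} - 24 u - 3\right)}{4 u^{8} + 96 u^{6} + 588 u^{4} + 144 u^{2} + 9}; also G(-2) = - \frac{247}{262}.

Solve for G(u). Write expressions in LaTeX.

G(u) = \frac{- 4 u^{4} - 48 u^{2} - 6 u - 3}{2 \left(2 u^{4} + 24 u^{2} + 3\right)}

Recognize the product-rule pattern: G'(u) = v'r + vr' with v = \frac{1}{\frac{u^{4}}{3} + 4 u^{2} + \frac{1}{2}}, r = \frac{1}{4} - \frac{u}{2}, so integration by parts undoes it.
A general antiderivative is \frac{\frac{1}{4} - \frac{u}{2}}{\frac{u^{4}}{3} + 4 u^{2} + \frac{1}{2}} + C.
The condition gives C = - \frac{247}{262} - (\frac{15}{262}) = -1.
So G(u) = \frac{- 4 u^{4} - 48 u^{2} - 6 u - 3}{2 \left(2 u^{4} + 24 u^{2} + 3\right)}.
Check: d/du[\frac{- 4 u^{4} - 48 u^{2} - 6 u - 3}{2 \left(2 u^{4} + 24 u^{2} + 3\right)}] = \frac{18 u^{4} - 12 u^{3} + 72 u^{2} - 72 u - 9}{4 u^{8} + 96 u^{6} + 588 u^{4} + 144 u^{2} + 9}, which equals G'(u).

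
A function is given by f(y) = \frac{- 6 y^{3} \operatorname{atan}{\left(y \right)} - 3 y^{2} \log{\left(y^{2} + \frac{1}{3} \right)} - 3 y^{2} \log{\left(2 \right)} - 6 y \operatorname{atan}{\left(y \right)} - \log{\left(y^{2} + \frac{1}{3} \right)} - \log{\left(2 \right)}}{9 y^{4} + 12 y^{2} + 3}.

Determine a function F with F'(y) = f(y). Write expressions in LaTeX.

An antiderivative is F(y) = - \frac{\log{\left(2 y^{2} + \frac{2}{3} \right)} \operatorname{atan}{\left(y \right)}}{3}.

f has the shape u'v + uv' for u = - \frac{\operatorname{atan}{\left(y \right)}}{3} and v = \log{\left(2 y^{2} + \frac{2}{3} \right)} — it is the derivative of the product u*v.
Check: d/dy[- \frac{\log{\left(2 y^{2} + \frac{2}{3} \right)} \operatorname{atan}{\left(y \right)}}{3}] = \frac{- 6 y^{3} \operatorname{atan}{\left(y \right)} - 3 y^{2} \log{\left(y^{2} + \frac{1}{3} \right)} - 3 y^{2} \log{\left(2 \right)} - 6 y \operatorname{atan}{\left(y \right)} - \log{\left(y^{2} + \frac{1}{3} \right)} - \log{\left(2 \right)}}{9 y^{4} + 12 y^{2} + 3} = f(y).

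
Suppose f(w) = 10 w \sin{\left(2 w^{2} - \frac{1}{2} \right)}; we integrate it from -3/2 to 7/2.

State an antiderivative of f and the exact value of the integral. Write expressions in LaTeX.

f matches the chain-rule pattern g'(h)*h' with inner function h(w) = 2 w^{2} - \frac{1}{2}; substituting u = h(w) collapses the integral.
F(w) = - \frac{5 \cos{\left(2 w^{2} - \frac{1}{2} \right)}}{2} is an antiderivative of f.
Check: d/dw[- \frac{5 \cos{\left(2 w^{2} - \frac{1}{2} \right)}}{2}] = 10 w \sin{\left(2 w^{2} - \frac{1}{2} \right)} = f(w).
F(7/2) = - \frac{5 \cos{\left(24 \right)}}{2}; F(-3/2) = - \frac{5 \cos{\left(4 \right)}}{2}.
Integral = F(7/2) - F(-3/2) = \frac{5 \cos{\left(4 \right)}}{2} - \frac{5 \cos{\left(24 \right)}}{2}.

Antiderivative: F(w) = - \frac{5 \cos{\left(2 w^{2} - \frac{1}{2} \right)}}{2}; value = \frac{5 \cos{\left(4 \right)}}{2} - \frac{5 \cos{\left(24 \right)}}{2}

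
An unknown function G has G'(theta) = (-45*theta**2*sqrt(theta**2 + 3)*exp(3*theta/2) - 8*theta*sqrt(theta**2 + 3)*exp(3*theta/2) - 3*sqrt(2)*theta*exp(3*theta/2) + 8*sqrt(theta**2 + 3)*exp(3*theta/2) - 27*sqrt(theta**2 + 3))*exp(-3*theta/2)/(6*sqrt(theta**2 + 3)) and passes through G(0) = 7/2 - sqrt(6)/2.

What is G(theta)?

G(theta) = -5*theta**3/2 - 2*theta**2/3 + 4*theta/3 - sqrt(theta**2/2 + 3/2) + 1/2 + 3*exp(-3*theta/2)

Check a candidate G(theta) by differentiating: d/dtheta[G] must match the given G'(theta).
A general antiderivative is -5*theta**3/2 - 2*theta**2/3 + 4*theta/3 - sqrt(theta**2/2 + 3/2) + 3*exp(-3*theta/2) + C.
The condition gives C = 7/2 - sqrt(6)/2 - (3 - sqrt(6)/2) = 1/2.
So G(theta) = -5*theta**3/2 - 2*theta**2/3 + 4*theta/3 - sqrt(theta**2/2 + 3/2) + 1/2 + 3*exp(-3*theta/2).
Check: d/dtheta[-5*theta**3/2 - 2*theta**2/3 + 4*theta/3 - sqrt(theta**2/2 + 3/2) + 1/2 + 3*exp(-3*theta/2)] = (-45*theta**2*sqrt(theta**2 + 3)*exp(3*theta/2) - 8*theta*sqrt(theta**2 + 3)*exp(3*theta/2) - 3*sqrt(2)*theta*exp(3*theta/2) + 8*sqrt(theta**2 + 3)*exp(3*theta/2) - 27*sqrt(theta**2 + 3))*exp(-3*theta/2)/(6*sqrt(theta**2 + 3)) = G'(theta).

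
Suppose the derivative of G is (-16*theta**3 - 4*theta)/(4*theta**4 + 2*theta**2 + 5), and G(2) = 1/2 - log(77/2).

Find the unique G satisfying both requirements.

G'(theta) matches the chain-rule pattern g'(h)*h' with inner function h(theta) = 2*theta**4 + theta**2 + 5/2; substituting u = h(theta) collapses the integral.
A general antiderivative is -log(2*theta**4 + theta**2 + 5/2) + C.
The condition gives C = 1/2 - log(77/2) - (-log(77/2)) = 1/2.
So G(theta) = 1/2 - log(2*theta**4 + theta**2 + 5/2).
Check: d/dtheta[1/2 - log(2*theta**4 + theta**2 + 5/2)] = (-16*theta**3 - 4*theta)/(4*theta**4 + 2*theta**2 + 5) = G'(theta).

G(theta) = 1/2 - log(2*theta**4 + theta**2 + 5/2)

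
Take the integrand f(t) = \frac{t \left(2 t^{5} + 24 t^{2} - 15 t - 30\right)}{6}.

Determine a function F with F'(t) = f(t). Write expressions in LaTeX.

An antiderivative F(t) passes only if d/dt[F] lands on f(t) exactly.
Check: d/dt[\frac{t^{2} \left(2 t^{5} + 42 t^{2} - 35 t - 105\right)}{42}] = \frac{t^{6}}{3} + 4 t^{3} - \frac{5 t^{2}}{2} - 5 t, which equals f(t).

An antiderivative is F(t) = \frac{t^{2} \left(2 t^{5} + 42 t^{2} - 35 t - 105\right)}{42}.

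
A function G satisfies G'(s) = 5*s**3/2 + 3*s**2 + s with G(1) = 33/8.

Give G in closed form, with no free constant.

G(s) = (5*s**4 + 8*s**3 + 4*s**2 + 16)/8

The integrand splits into summands that can be handled one at a time.
A general antiderivative is 5*s**4/8 + s**3 + s**2/2 + C.
The condition gives C = 33/8 - (17/8) = 2.
So G(s) = (5*s**4 + 8*s**3 + 4*s**2 + 16)/8.
Check: d/ds[(5*s**4 + 8*s**3 + 4*s**2 + 16)/8] = 5*s**3/2 + 3*s**2 + s = G'(s).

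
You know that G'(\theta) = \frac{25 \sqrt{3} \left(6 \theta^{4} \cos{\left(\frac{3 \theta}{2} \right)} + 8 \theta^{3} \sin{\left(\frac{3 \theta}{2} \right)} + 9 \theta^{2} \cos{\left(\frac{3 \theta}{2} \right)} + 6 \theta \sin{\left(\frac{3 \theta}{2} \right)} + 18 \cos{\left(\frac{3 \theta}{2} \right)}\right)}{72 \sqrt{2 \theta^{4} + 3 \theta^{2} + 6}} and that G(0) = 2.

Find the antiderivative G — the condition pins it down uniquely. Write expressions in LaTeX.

G(\theta) = \frac{25 \sqrt{\frac{2 \theta^{4}}{3} + \theta^{2} + 2} \sin{\left(\frac{3 \theta}{2} \right)}}{12} + 2

G'(\theta) has the shape u'v + uv' for u = \frac{25 \sqrt{\frac{2 \theta^{4}}{3} + \theta^{2} + 2}}{12} and v = \sin{\left(\frac{3 \theta}{2} \right)} — it is the derivative of the product u*v.
A general antiderivative is \frac{25 \sqrt{\frac{2 \theta^{4}}{3} + \theta^{2} + 2} \sin{\left(\frac{3 \theta}{2} \right)}}{12} + C.
The condition gives C = 2 - (0) = 2.
So G(\theta) = \frac{25 \sqrt{\frac{2 \theta^{4}}{3} + \theta^{2} + 2} \sin{\left(\frac{3 \theta}{2} \right)}}{12} + 2.
Check: d/d\theta[\frac{25 \sqrt{\frac{2 \theta^{4}}{3} + \theta^{2} + 2} \sin{\left(\frac{3 \theta}{2} \right)}}{12} + 2] = \frac{\sqrt{3} \left(150 \theta^{4} \cos{\left(\frac{3 \theta}{2} \right)} + 200 \theta^{3} \sin{\left(\frac{3 \theta}{2} \right)} + 225 \theta^{2} \cos{\left(\frac{3 \theta}{2} \right)} + 150 \theta \sin{\left(\frac{3 \theta}{2} \right)} + 450 \cos{\left(\frac{3 \theta}{2} \right)}\right)}{72 \sqrt{2 \theta^{4} + 3 \theta^{2} + 6}}, which equals G'(\theta).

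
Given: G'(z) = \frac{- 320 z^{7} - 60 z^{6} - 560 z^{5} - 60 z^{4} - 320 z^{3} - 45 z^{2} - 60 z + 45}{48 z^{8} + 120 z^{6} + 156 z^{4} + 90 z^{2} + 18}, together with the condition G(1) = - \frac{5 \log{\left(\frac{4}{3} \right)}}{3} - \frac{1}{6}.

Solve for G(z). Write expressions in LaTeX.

G(z) = \frac{5 z}{4 z^{2} + 2} - \frac{5 \log{\left(\frac{z^{4}}{3} + \frac{z^{2}}{2} + \frac{1}{2} \right)}}{3} - 1

A first test for any G(z): its z-derivative must equal the given G'(z).
A general antiderivative is \frac{5 z}{2 \left(2 z^{2} + 1\right)} - \frac{5 \log{\left(\frac{z^{4}}{3} + \frac{z^{2}}{2} + \frac{1}{2} \right)}}{3} + C.
The condition gives C = - \frac{5 \log{\left(\frac{4}{3} \right)}}{3} - \frac{1}{6} - (\frac{5}{6} - \frac{5 \log{\left(\frac{4}{3} \right)}}{3}) = -1.
So G(z) = \frac{5 z}{4 z^{2} + 2} - \frac{5 \log{\left(\frac{z^{4}}{3} + \frac{z^{2}}{2} + \frac{1}{2} \right)}}{3} - 1.
Check: d/dz[\frac{5 z}{4 z^{2} + 2} - \frac{5 \log{\left(\frac{z^{4}}{3} + \frac{z^{2}}{2} + \frac{1}{2} \right)}}{3} - 1] = \frac{- 320 z^{7} - 60 z^{6} - 560 z^{5} - 60 z^{4} - 320 z^{3} - 45 z^{2} - 60 z + 45}{48 z^{8} + 120 z^{6} + 156 z^{4} + 90 z^{2} + 18} = G'(z).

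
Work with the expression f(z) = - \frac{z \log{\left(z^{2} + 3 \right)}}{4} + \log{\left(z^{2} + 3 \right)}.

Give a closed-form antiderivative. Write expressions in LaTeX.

An antiderivative is F(z) = \frac{z^{2}}{8} - 2 z + \left(- \frac{z^{2}}{8} + z\right) \log{\left(z^{2} + 3 \right)} - \frac{3 \log{\left(z^{2} + 3 \right)}}{8} + 2 \sqrt{3} \operatorname{atan}{\left(\frac{\sqrt{3} z}{3} \right)}.

The integrand splits into summands that can be handled one at a time.
Check: d/dz[\frac{z^{2}}{8} - 2 z + \left(- \frac{z^{2}}{8} + z\right) \log{\left(z^{2} + 3 \right)} - \frac{3 \log{\left(z^{2} + 3 \right)}}{8} + 2 \sqrt{3} \operatorname{atan}{\left(\frac{\sqrt{3} z}{3} \right)}] = - \frac{z \log{\left(z^{2} + 3 \right)}}{4} + \log{\left(z^{2} + 3 \right)} = f(z).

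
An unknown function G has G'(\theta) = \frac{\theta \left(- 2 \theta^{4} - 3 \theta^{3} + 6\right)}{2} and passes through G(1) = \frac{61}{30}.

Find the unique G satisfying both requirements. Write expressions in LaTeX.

G(\theta) = - \frac{\theta^{6}}{6} - \frac{3 \theta^{5}}{10} + \frac{3 \theta^{2}}{2} + 1

The proposed G(\theta) is checked by its d/d\theta: the result must match the given G'(\theta).
A general antiderivative is - \frac{\theta^{6}}{6} - \frac{3 \theta^{5}}{10} + \frac{3 \theta^{2}}{2} + C.
The condition gives C = \frac{61}{30} - (\frac{31}{30}) = 1.
So G(\theta) = - \frac{\theta^{6}}{6} - \frac{3 \theta^{5}}{10} + \frac{3 \theta^{2}}{2} + 1.
Check: d/d\theta[- \frac{\theta^{6}}{6} - \frac{3 \theta^{5}}{10} + \frac{3 \theta^{2}}{2} + 1] = - \theta^{5} - \frac{3 \theta^{4}}{2} + 3 \theta, which equals G'(\theta).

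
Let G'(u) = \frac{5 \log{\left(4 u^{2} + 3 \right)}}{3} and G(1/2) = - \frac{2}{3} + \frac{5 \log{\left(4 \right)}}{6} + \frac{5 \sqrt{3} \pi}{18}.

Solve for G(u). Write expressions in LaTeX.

Check a candidate G(u) by differentiating: d/du[G] must match the given G'(u).
A general antiderivative is \frac{5 u \log{\left(4 u^{2} + 3 \right)}}{3} - \frac{10 u}{3} + \frac{5 \sqrt{3} \operatorname{atan}{\left(\frac{2 \sqrt{3} u}{3} \right)}}{3} + C.
The condition gives C = - \frac{2}{3} + \frac{5 \log{\left(4 \right)}}{6} + \frac{5 \sqrt{3} \pi}{18} - (- \frac{5}{3} + \frac{5 \log{\left(4 \right)}}{6} + \frac{5 \sqrt{3} \pi}{18}) = 1.
So G(u) = \frac{5 u \log{\left(4 u^{2} + 3 \right)}}{3} - \frac{10 u}{3} + \frac{5 \sqrt{3} \operatorname{atan}{\left(\frac{2 \sqrt{3} u}{3} \right)}}{3} + 1.
Check: d/du[\frac{5 u \log{\left(4 u^{2} + 3 \right)}}{3} - \frac{10 u}{3} + \frac{5 \sqrt{3} \operatorname{atan}{\left(\frac{2 \sqrt{3} u}{3} \right)}}{3} + 1] = \frac{5 \log{\left(4 u^{2} + 3 \right)}}{3} = G'(u).

G(u) = \frac{5 u \log{\left(4 u^{2} + 3 \right)}}{3} - \frac{10 u}{3} + \frac{5 \sqrt{3} \operatorname{atan}{\left(\frac{2 \sqrt{3} u}{3} \right)}}{3} + 1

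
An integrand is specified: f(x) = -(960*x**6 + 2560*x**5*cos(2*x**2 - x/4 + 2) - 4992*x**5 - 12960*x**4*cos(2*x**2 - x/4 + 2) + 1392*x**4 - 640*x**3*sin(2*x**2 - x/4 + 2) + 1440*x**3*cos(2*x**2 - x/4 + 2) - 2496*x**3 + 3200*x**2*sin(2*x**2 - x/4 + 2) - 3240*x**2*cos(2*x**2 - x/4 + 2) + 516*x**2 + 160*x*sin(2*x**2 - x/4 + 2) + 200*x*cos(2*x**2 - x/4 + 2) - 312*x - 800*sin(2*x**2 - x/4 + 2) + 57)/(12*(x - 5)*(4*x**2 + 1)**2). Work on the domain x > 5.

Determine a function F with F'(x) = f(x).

Since d/dx undoes antidifferentiation here, F'(x) = f(x) is required of F(x).
Check: d/dx[(-120*x**4 + 48*x**3 + 12*x**2*log(x - 5) - 126*x**2 - 12*x**2*log(2) - 160*x*sin(2*x**2 - x/4 + 2) + 12*x + 3*log(x - 5) - 24 - 3*log(2))/(48*x**2 + 12)] = (-960*x**6 - 2560*x**5*cos(2*x**2 - x/4 + 2) + 4992*x**5 + 12960*x**4*cos(2*x**2 - x/4 + 2) - 1392*x**4 + 640*x**3*sin(2*x**2 - x/4 + 2) - 1440*x**3*cos(2*x**2 - x/4 + 2) + 2496*x**3 - 3200*x**2*sin(2*x**2 - x/4 + 2) + 3240*x**2*cos(2*x**2 - x/4 + 2) - 516*x**2 - 160*x*sin(2*x**2 - x/4 + 2) - 200*x*cos(2*x**2 - x/4 + 2) + 312*x + 800*sin(2*x**2 - x/4 + 2) - 57)/(192*x**5 - 960*x**4 + 96*x**3 - 480*x**2 + 12*x - 60), which equals f(x).

An antiderivative is F(x) = (-120*x**4 + 48*x**3 + 12*x**2*log(x - 5) - 126*x**2 - 12*x**2*log(2) - 160*x*sin(2*x**2 - x/4 + 2) + 12*x + 3*log(x - 5) - 24 - 3*log(2))/(48*x**2 + 12).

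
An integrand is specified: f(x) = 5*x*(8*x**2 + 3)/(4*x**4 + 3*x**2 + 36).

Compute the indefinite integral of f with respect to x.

f matches the chain-rule pattern g'(h)*h' with inner function h(x) = 2*x**4/3 + x**2/2 + 6; substituting u = h(x) collapses the integral.
Check: d/dx[5*log(2*x**4/3 + x**2/2 + 6)/2] = (40*x**3 + 15*x)/(4*x**4 + 3*x**2 + 36), which equals f(x).

F(x) = 5*log(2*x**4/3 + x**2/2 + 6)/2 + C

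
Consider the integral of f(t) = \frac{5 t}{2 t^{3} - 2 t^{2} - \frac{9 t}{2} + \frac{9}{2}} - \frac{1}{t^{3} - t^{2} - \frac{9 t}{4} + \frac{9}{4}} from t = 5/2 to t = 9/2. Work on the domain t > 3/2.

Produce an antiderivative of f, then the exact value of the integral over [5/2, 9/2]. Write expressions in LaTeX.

The denominator factors as \left(t - 1\right) \left(2 t - 3\right) \left(2 t + 3\right); partial fractions split f into directly integrable pieces: - \frac{19}{15 \left(2 t + 3\right)} + \frac{11}{3 \left(2 t - 3\right)} - \frac{6}{5 \left(t - 1\right)}.
F(t) = \frac{55 \log{\left(t - \frac{3}{2} \right)} - 36 \log{\left(t - 1 \right)} - 19 \log{\left(t + \frac{3}{2} \right)}}{30} is an antiderivative of f.
Check: d/dt[\frac{55 \log{\left(t - \frac{3}{2} \right)} - 36 \log{\left(t - 1 \right)} - 19 \log{\left(t + \frac{3}{2} \right)}}{30}] = \frac{10 t - 4}{4 t^{3} - 4 t^{2} - 9 t + 9}, which equals f(t).
F(9/2) = - \frac{6 \log{\left(\frac{7}{2} \right)}}{5} - \frac{19 \log{\left(6 \right)}}{30} + \frac{11 \log{\left(3 \right)}}{6}; F(5/2) = - \frac{19 \log{\left(4 \right)}}{30} - \frac{6 \log{\left(\frac{3}{2} \right)}}{5}.
Integral = F(9/2) - F(5/2) = - \frac{6 \log{\left(\frac{7}{2} \right)}}{5} - \frac{19 \log{\left(6 \right)}}{30} + \frac{6 \log{\left(\frac{3}{2} \right)}}{5} + \frac{19 \log{\left(4 \right)}}{30} + \frac{11 \log{\left(3 \right)}}{6}.

Antiderivative: F(t) = \frac{55 \log{\left(t - \frac{3}{2} \right)} - 36 \log{\left(t - 1 \right)} - 19 \log{\left(t + \frac{3}{2} \right)}}{30}; value = - \frac{6 \log{\left(\frac{7}{2} \right)}}{5} - \frac{19 \log{\left(6 \right)}}{30} + \frac{6 \log{\left(\frac{3}{2} \right)}}{5} + \frac{19 \log{\left(4 \right)}}{30} + \frac{11 \log{\left(3 \right)}}{6}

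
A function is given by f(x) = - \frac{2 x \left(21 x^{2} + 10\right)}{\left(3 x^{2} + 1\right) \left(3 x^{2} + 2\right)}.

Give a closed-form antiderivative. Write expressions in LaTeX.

An antiderivative is F(x) = - \frac{4 \log{\left(x^{2} + \frac{2}{3} \right)} + 3 \log{\left(4 x^{2} + \frac{4}{3} \right)}}{3}.

A first test for any F(x): its x-derivative must equal f(x) identically.
Check: d/dx[- \frac{4 \log{\left(x^{2} + \frac{2}{3} \right)} + 3 \log{\left(4 x^{2} + \frac{4}{3} \right)}}{3}] = \frac{- 42 x^{3} - 20 x}{9 x^{4} + 9 x^{2} + 2}, which equals f(x).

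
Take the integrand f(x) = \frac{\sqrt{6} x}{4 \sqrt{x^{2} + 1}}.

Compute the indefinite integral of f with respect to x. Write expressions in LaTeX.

f matches the chain-rule pattern g'(h)*h' with inner function h(x) = \frac{3 x^{2}}{2} + \frac{3}{2}; substituting u = h(x) collapses the integral.
Check: d/dx[\frac{\sqrt{6} \sqrt{x^{2} + 1}}{4}] = \frac{\sqrt{6} x}{4 \sqrt{x^{2} + 1}} = f(x).

F(x) = \frac{\sqrt{6} \sqrt{x^{2} + 1}}{4} + C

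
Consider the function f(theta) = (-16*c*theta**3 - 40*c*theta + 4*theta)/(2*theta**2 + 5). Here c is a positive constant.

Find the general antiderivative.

Since d/dtheta undoes antidifferentiation here, F'(theta) = f(theta) is required of F(theta).
Check: d/dtheta[-4*c*theta**2 + log(2*theta**2 + 5)] = (-16*c*theta**3 - 40*c*theta + 4*theta)/(2*theta**2 + 5) = f(theta).

F(theta) = -4*c*theta**2 + log(2*theta**2 + 5) + C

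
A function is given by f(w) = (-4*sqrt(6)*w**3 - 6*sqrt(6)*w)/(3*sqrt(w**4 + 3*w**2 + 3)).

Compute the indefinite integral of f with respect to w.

f matches the chain-rule pattern g'(h)*h' with inner function h(w) = 2*w**4/3 + 2*w**2 + 2; substituting u = h(w) collapses the integral.
Check: d/dw[-2*sqrt(2*w**4/3 + 2*w**2 + 2)] = (-4*sqrt(6)*w**3 - 6*sqrt(6)*w)/(3*sqrt(w**4 + 3*w**2 + 3)) = f(w).

F(w) = -2*sqrt(2*w**4/3 + 2*w**2 + 2) + C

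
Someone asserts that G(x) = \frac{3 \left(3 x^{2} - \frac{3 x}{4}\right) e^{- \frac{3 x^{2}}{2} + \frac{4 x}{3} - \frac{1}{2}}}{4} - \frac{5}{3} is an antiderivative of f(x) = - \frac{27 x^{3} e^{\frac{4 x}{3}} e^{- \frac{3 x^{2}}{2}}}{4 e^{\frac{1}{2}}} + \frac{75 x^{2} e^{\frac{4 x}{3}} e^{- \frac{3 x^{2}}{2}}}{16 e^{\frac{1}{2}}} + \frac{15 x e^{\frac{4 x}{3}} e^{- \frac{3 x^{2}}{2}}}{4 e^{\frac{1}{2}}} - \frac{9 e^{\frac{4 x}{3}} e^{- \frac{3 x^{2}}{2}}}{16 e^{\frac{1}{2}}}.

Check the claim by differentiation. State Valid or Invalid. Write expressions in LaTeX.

d/dx[G] = \frac{\left(- 108 x^{3} + 75 x^{2} + 60 x - 9\right) e^{\frac{4 x}{3}} e^{- \frac{3 x^{2}}{2}}}{16 e^{\frac{1}{2}}}
This equals f(x) exactly, so the claim holds.

Valid. The derivative of G reproduces f.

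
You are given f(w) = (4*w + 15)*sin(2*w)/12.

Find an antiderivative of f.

An antiderivative is F(w) = -w*cos(2*w)/6 + sin(2*w)/12 - 5*cos(2*w)/8.

A candidate is checked by its d/dw: the result must match f(w).
Check: d/dw[-w*cos(2*w)/6 + sin(2*w)/12 - 5*cos(2*w)/8] = w*sin(2*w)/3 + 5*sin(2*w)/4, which equals f(w).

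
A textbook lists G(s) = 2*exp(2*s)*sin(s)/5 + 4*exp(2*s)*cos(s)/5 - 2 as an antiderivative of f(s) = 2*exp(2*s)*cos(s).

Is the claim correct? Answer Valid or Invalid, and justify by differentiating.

d/ds[G] = 2*exp(2*s)*cos(s)
This equals f(s) exactly, so the claim holds.

Valid - the claim checks out under differentiation.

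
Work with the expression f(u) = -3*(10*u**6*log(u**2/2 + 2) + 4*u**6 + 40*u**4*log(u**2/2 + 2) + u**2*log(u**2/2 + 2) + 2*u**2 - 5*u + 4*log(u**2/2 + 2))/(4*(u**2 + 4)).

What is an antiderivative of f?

f has the shape v'r + vr' for v = -3*u**5/2 - 3*u/4 + 15/8 and r = log(u**2/2 + 2) — it is the derivative of the product v*r.
Check: d/du[3*(-4*u**5 - 2*u + 5)*log(u**2/2 + 2)/8] = (-30*u**6*log(u**2/2 + 2) - 12*u**6 - 120*u**4*log(u**2/2 + 2) - 3*u**2*log(u**2/2 + 2) - 6*u**2 + 15*u - 12*log(u**2/2 + 2))/(4*u**2 + 16), which equals f(u).

An antiderivative is F(u) = 3*(-4*u**5 - 2*u + 5)*log(u**2/2 + 2)/8.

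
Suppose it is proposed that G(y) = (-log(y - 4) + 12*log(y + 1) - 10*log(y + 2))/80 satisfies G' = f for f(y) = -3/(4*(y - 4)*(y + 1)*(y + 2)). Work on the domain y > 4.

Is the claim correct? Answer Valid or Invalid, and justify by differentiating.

d/dy[G] = (y**2 + 3*y - 58)/(80*y**3 - 80*y**2 - 800*y - 640)
d/dy[G] - f(y) = 1/(80*y - 320) != 0.

Invalid: d/dy[G] - f = 1/(80*y - 320), which is not 0.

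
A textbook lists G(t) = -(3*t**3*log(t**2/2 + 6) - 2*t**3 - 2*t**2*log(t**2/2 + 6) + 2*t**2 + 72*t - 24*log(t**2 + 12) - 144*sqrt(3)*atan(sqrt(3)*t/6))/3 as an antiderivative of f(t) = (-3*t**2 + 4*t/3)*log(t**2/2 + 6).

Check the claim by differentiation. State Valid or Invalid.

Valid - the claim checks out under differentiation.

d/dt[G] = -3*t**2*log(t**2/2 + 6) + 4*t*log(t**2/2 + 6)/3
This equals f(t) exactly, so the claim holds.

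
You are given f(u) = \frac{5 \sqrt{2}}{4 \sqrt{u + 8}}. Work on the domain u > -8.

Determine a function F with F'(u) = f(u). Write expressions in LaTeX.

Since d/du undoes antidifferentiation here, F'(u) = f(u) is required of F(u).
Check: d/du[\frac{5 \sqrt{2} \sqrt{u + 8}}{2}] = \frac{5 \sqrt{2}}{4 \sqrt{u + 8}} = f(u).

An antiderivative is F(u) = \frac{5 \sqrt{2} \sqrt{u + 8}}{2}.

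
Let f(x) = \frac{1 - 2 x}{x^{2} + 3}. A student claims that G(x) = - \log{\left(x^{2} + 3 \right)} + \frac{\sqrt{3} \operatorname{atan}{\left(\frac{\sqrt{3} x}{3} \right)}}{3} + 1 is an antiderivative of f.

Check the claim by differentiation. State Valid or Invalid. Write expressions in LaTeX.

d/dx[G] = \frac{1 - 2 x}{x^{2} + 3}
This equals f(x) exactly, so the claim holds.

Valid - the claim checks out under differentiation.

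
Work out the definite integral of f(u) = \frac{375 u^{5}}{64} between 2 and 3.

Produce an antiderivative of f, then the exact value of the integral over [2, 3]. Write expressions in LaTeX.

A candidate is checked by its d/du: the result must match f(u).
F(u) = \frac{125 u^{6}}{128} is an antiderivative of f.
Check: d/du[\frac{125 u^{6}}{128}] = \frac{375 u^{5}}{64} = f(u).
F(3) = \frac{91125}{128}; F(2) = \frac{125}{2}.
Integral = F(3) - F(2) = \frac{83125}{128}.

Antiderivative: F(u) = \frac{125 u^{6}}{128}; value = \frac{83125}{128}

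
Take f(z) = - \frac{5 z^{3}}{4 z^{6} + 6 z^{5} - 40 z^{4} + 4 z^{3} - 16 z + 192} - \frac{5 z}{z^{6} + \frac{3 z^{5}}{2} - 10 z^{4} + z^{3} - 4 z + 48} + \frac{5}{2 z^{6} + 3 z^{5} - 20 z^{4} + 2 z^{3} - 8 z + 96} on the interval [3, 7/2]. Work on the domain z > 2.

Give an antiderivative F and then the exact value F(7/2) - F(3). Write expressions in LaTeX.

The denominator factors as 2 \left(z - 2\right)^{2} \left(z + 4\right) \left(2 z + 3\right) \left(z^{2} + 2\right); partial fractions split f into directly integrable pieces: - \frac{5 \left(47 z - 62\right)}{5508 \left(z^{2} + 2\right)} + \frac{26}{119 \left(2 z + 3\right)} - \frac{41}{648 \left(z + 4\right)} - \frac{5}{1512 \left(z - 2\right)} - \frac{5}{36 \left(z - 2\right)^{2}}.
F(z) = \frac{- 255 z \log{\left(z - 2 \right)} + 8424 z \log{\left(z + \frac{3}{2} \right)} - 4879 z \log{\left(z + 4 \right)} - 1645 z \log{\left(z^{2} + 2 \right)} + 2170 \sqrt{2} z \operatorname{atan}{\left(\frac{\sqrt{2} z}{2} \right)} + 510 \log{\left(z - 2 \right)} - 16848 \log{\left(z + \frac{3}{2} \right)} + 9758 \log{\left(z + 4 \right)} + 3290 \log{\left(z^{2} + 2 \right)} - 4340 \sqrt{2} \operatorname{atan}{\left(\frac{\sqrt{2} z}{2} \right)} + 10710}{77112 z - 154224} is an antiderivative of f.
Check: d/dz[\frac{- 255 z \log{\left(z - 2 \right)} + 8424 z \log{\left(z + \frac{3}{2} \right)} - 4879 z \log{\left(z + 4 \right)} - 1645 z \log{\left(z^{2} + 2 \right)} + 2170 \sqrt{2} z \operatorname{atan}{\left(\frac{\sqrt{2} z}{2} \right)} + 510 \log{\left(z - 2 \right)} - 16848 \log{\left(z + \frac{3}{2} \right)} + 9758 \log{\left(z + 4 \right)} + 3290 \log{\left(z^{2} + 2 \right)} - 4340 \sqrt{2} \operatorname{atan}{\left(\frac{\sqrt{2} z}{2} \right)} + 10710}{77112 z - 154224}] = \frac{- 5 z^{3} - 20 z + 10}{4 z^{6} + 6 z^{5} - 40 z^{4} + 4 z^{3} - 16 z + 192}, which equals f(z).
F(7/2) = - \frac{41 \log{\left(\frac{15}{2} \right)}}{648} - \frac{235 \log{\left(\frac{57}{4} \right)}}{11016} - \frac{5 \log{\left(\frac{3}{2} \right)}}{1512} + \frac{155 \sqrt{2} \operatorname{atan}{\left(\frac{7 \sqrt{2}}{4} \right)}}{5508} + \frac{5}{54} + \frac{13 \log{\left(5 \right)}}{119}; F(3) = - \frac{41 \log{\left(7 \right)}}{648} - \frac{235 \log{\left(11 \right)}}{11016} + \frac{155 \sqrt{2} \operatorname{atan}{\left(\frac{3 \sqrt{2}}{2} \right)}}{5508} + \frac{5}{36} + \frac{13 \log{\left(\frac{9}{2} \right)}}{119}.
Integral = F(7/2) - F(3) = - \frac{13 \log{\left(\frac{9}{2} \right)}}{119} - \frac{41 \log{\left(\frac{15}{2} \right)}}{648} - \frac{235 \log{\left(\frac{57}{4} \right)}}{11016} - \frac{5}{108} - \frac{155 \sqrt{2} \operatorname{atan}{\left(\frac{3 \sqrt{2}}{2} \right)}}{5508} - \frac{5 \log{\left(\frac{3}{2} \right)}}{1512} + \frac{155 \sqrt{2} \operatorname{atan}{\left(\frac{7 \sqrt{2}}{4} \right)}}{5508} + \frac{235 \log{\left(11 \right)}}{11016} + \frac{41 \log{\left(7 \right)}}{648} + \frac{13 \log{\left(5 \right)}}{119}.

Antiderivative: F(z) = \frac{- 255 z \log{\left(z - 2 \right)} + 8424 z \log{\left(z + \frac{3}{2} \right)} - 4879 z \log{\left(z + 4 \right)} - 1645 z \log{\left(z^{2} + 2 \right)} + 2170 \sqrt{2} z \operatorname{atan}{\left(\frac{\sqrt{2} z}{2} \right)} + 510 \log{\left(z - 2 \right)} - 16848 \log{\left(z + \frac{3}{2} \right)} + 9758 \log{\left(z + 4 \right)} + 3290 \log{\left(z^{2} + 2 \right)} - 4340 \sqrt{2} \operatorname{atan}{\left(\frac{\sqrt{2} z}{2} \right)} + 10710}{77112 z - 154224}; value = - \frac{13 \log{\left(\frac{9}{2} \right)}}{119} - \frac{41 \log{\left(\frac{15}{2} \right)}}{648} - \frac{235 \log{\left(\frac{57}{4} \right)}}{11016} - \frac{5}{108} - \frac{155 \sqrt{2} \operatorname{atan}{\left(\frac{3 \sqrt{2}}{2} \right)}}{5508} - \frac{5 \log{\left(\frac{3}{2} \right)}}{1512} + \frac{155 \sqrt{2} \operatorname{atan}{\left(\frac{7 \sqrt{2}}{4} \right)}}{5508} + \frac{235 \log{\left(11 \right)}}{11016} + \frac{41 \log{\left(7 \right)}}{648} + \frac{13 \log{\left(5 \right)}}{119}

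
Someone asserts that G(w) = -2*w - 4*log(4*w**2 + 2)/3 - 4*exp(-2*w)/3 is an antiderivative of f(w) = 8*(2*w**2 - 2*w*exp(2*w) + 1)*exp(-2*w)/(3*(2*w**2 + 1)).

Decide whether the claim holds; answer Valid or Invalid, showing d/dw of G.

d/dw[G] = (-12*w**2*exp(2*w) + 16*w**2 - 16*w*exp(2*w) - 6*exp(2*w) + 8)/(6*w**2*exp(2*w) + 3*exp(2*w))
d/dw[G] - f(w) = -2 != 0.

Invalid: d/dw[G] - f = -2, which is not 0.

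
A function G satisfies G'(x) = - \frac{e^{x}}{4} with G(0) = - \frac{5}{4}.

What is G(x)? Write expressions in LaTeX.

Since d/dx undoes antidifferentiation here, G(x) must give back the stated G'(x).
A general antiderivative is - \frac{e^{x}}{4} + C.
The condition gives C = - \frac{5}{4} - (- \frac{1}{4}) = -1.
So G(x) = - \frac{e^{x}}{4} - 1.
Check: d/dx[- \frac{e^{x}}{4} - 1] = - \frac{e^{x}}{4} = G'(x).

G(x) = - \frac{e^{x}}{4} - 1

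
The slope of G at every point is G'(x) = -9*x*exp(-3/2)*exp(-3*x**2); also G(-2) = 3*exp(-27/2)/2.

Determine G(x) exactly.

G'(x) matches the chain-rule pattern g'(h)*h' with inner function h(x) = -3*x**2 - 3/2; substituting u = h(x) collapses the integral.
A general antiderivative is 3*exp(-3*x**2 - 3/2)/2 + C.
The condition gives C = 3*exp(-27/2)/2 - (3*exp(-27/2)/2) = 0.
So G(x) = 3*exp(-3*x**2 - 3/2)/2.
Check: d/dx[3*exp(-3*x**2 - 3/2)/2] = -9*x*exp(-3/2)*exp(-3*x**2) = G'(x).

G(x) = 3*exp(-3*x**2 - 3/2)/2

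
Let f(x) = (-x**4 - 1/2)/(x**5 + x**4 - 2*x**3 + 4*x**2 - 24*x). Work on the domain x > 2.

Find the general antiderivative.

The denominator factors as 2*x*(x - 2)*(x + 3)*(x**2 + 4); partial fractions split f into directly integrable pieces: -33*(5*x - 2)/(416*(x**2 + 4)) - 163/(390*(x + 3)) - 33/(160*(x - 2)) + 1/(48*x).
Check: d/dx[log(x)/48 - 33*log(x - 2)/160 - 163*log(x + 3)/390 - 165*log(x**2 + 4)/832 + 33*atan(x/2)/416] = (-2*x**4 - 1)/(2*x**5 + 2*x**4 - 4*x**3 + 8*x**2 - 48*x), which equals f(x).

F(x) = log(x)/48 - 33*log(x - 2)/160 - 163*log(x + 3)/390 - 165*log(x**2 + 4)/832 + 33*atan(x/2)/416 + C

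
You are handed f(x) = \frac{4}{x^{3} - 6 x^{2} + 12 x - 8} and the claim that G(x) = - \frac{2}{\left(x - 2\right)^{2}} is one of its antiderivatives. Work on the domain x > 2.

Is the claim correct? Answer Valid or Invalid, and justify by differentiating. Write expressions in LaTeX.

d/dx[G] = \frac{4}{x^{3} - 6 x^{2} + 12 x - 8}
This equals f(x) exactly, so the claim holds.

Valid - differentiating G returns exactly f.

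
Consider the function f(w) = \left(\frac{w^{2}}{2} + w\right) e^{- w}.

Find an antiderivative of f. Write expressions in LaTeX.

f has the shape u'v + uv' for u = - \frac{w^{2}}{2} - 2 w - 2 and v = e^{- w} — it is the derivative of the product u*v.
Check: d/dw[\frac{\left(- w^{2} - 4 w - 4\right) e^{- w}}{2}] = \frac{\left(w^{2} + 2 w\right) e^{- w}}{2}, which equals f(w).

An antiderivative is F(w) = \frac{\left(- w^{2} - 4 w - 4\right) e^{- w}}{2}.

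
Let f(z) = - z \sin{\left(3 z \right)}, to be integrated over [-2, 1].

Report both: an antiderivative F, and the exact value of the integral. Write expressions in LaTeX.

A first test for any F(z): its z-derivative must equal f(z) identically.
F(z) = \frac{z \cos{\left(3 z \right)}}{3} - \frac{\sin{\left(3 z \right)}}{9} is an antiderivative of f.
Check: d/dz[\frac{z \cos{\left(3 z \right)}}{3} - \frac{\sin{\left(3 z \right)}}{9}] = - z \sin{\left(3 z \right)} = f(z).
F(1) = \frac{\cos{\left(3 \right)}}{3} - \frac{\sin{\left(3 \right)}}{9}; F(-2) = - \frac{2 \cos{\left(6 \right)}}{3} + \frac{\sin{\left(6 \right)}}{9}.
Integral = F(1) - F(-2) = \frac{\cos{\left(3 \right)}}{3} - \frac{\sin{\left(3 \right)}}{9} - \frac{\sin{\left(6 \right)}}{9} + \frac{2 \cos{\left(6 \right)}}{3}.

Antiderivative: F(z) = \frac{z \cos{\left(3 z \right)}}{3} - \frac{\sin{\left(3 z \right)}}{9}; value = \frac{\cos{\left(3 \right)}}{3} - \frac{\sin{\left(3 \right)}}{9} - \frac{\sin{\left(6 \right)}}{9} + \frac{2 \cos{\left(6 \right)}}{3}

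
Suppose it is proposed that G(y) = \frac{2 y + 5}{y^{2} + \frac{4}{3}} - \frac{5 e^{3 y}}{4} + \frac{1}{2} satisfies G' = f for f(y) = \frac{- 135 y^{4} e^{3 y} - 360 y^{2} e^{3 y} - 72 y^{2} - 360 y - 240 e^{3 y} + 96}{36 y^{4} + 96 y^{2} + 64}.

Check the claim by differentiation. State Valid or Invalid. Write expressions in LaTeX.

d/dy[G] = \frac{- 135 y^{4} e^{3 y} - 360 y^{2} e^{3 y} - 72 y^{2} - 360 y - 240 e^{3 y} + 96}{36 y^{4} + 96 y^{2} + 64}
This equals f(y) exactly, so the claim holds.

Valid - differentiating G returns exactly f.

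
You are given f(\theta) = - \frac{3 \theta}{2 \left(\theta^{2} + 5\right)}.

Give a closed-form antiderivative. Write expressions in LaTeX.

f matches the chain-rule pattern g'(h)*h' with inner function h(\theta) = \theta^{2} + 5; substituting u = h(\theta) collapses the integral.
Check: d/d\theta[- \frac{3 \log{\left(\theta^{2} + 5 \right)}}{4}] = - \frac{3 \theta}{2 \theta^{2} + 10}, which equals f(\theta).

An antiderivative is F(\theta) = - \frac{3 \log{\left(\theta^{2} + 5 \right)}}{4}.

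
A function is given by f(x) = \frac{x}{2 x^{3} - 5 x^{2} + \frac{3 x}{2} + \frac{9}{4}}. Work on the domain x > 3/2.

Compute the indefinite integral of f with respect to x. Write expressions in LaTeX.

The denominator factors as \left(2 x - 3\right)^{2} \left(2 x + 1\right); partial fractions split f into directly integrable pieces: - \frac{1}{8 \left(2 x + 1\right)} + \frac{1}{8 \left(2 x - 3\right)} + \frac{3}{2 \left(2 x - 3\right)^{2}}.
Check: d/dx[\frac{2 x \log{\left(x - \frac{3}{2} \right)} - 2 x \log{\left(x + \frac{1}{2} \right)} - 3 \log{\left(x - \frac{3}{2} \right)} + 3 \log{\left(x + \frac{1}{2} \right)} - 12}{32 x - 48}] = \frac{4 x}{8 x^{3} - 20 x^{2} + 6 x + 9}, which equals f(x).

F(x) = \frac{2 x \log{\left(x - \frac{3}{2} \right)} - 2 x \log{\left(x + \frac{1}{2} \right)} - 3 \log{\left(x - \frac{3}{2} \right)} + 3 \log{\left(x + \frac{1}{2} \right)} - 12}{32 x - 48} + C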